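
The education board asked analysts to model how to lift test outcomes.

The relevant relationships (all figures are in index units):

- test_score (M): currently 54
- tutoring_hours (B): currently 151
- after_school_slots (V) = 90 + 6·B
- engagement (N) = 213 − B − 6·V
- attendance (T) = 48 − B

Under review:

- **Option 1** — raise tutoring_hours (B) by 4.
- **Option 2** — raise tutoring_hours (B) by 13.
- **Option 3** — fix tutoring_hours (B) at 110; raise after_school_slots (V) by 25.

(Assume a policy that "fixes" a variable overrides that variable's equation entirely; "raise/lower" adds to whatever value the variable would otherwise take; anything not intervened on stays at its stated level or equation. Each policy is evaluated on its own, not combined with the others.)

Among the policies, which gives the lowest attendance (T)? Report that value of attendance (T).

Option 1 (B + 4):
  B = 151 + 4 = 155
  T = 48 − 155 = -107
Option 2 (B + 13):
  B = 151 + 13 = 164
  T = 48 − 164 = -116
Option 3 (B := 110, V + 25):
  B = 110
  T = 48 − 110 = -62
Comparing — Option 1: T=-107, Option 2: T=-116, Option 3: T=-62. Lowest is -116 (Option 2).

-116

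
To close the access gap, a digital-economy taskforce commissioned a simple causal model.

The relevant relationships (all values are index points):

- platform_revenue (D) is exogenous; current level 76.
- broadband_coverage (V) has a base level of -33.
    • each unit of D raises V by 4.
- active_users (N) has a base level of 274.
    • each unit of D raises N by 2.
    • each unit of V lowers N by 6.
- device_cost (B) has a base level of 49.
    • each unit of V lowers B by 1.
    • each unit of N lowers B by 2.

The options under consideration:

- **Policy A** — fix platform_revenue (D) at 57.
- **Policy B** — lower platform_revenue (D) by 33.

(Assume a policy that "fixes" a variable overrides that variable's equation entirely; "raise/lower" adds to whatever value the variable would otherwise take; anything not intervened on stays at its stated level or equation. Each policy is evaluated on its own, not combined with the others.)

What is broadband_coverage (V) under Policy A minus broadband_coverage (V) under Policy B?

56

Policy A (D := 57):
  D = 57
  V = -33 + 4·57 = 195
Policy B (D − 33):
  D = 76 − 33 = 43
  V = -33 + 4·43 = 139
V: 195 − 139 = 56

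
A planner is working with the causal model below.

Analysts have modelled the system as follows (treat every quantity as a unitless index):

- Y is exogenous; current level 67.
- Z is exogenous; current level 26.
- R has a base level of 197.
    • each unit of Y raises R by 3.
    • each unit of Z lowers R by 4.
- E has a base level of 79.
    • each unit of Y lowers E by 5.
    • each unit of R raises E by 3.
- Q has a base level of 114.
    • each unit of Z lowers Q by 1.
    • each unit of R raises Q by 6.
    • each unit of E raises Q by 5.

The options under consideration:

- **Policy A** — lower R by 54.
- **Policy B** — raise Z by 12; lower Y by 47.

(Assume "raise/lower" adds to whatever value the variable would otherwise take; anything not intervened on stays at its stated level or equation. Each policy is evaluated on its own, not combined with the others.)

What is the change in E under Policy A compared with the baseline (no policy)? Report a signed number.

Baseline:
  Y = 67
  Z = 26
  R = 197 + 3·67 − 4·26 = 294
  E = 79 − 5·67 + 3·294 = 626
Policy A (R − 54):
  Y = 67
  Z = 26
  R = 197 + 3·67 − 4·26 (−54 from intervention) = 240
  E = 79 − 5·67 + 3·240 = 464
Change in E: 464 − 626 = -162

-162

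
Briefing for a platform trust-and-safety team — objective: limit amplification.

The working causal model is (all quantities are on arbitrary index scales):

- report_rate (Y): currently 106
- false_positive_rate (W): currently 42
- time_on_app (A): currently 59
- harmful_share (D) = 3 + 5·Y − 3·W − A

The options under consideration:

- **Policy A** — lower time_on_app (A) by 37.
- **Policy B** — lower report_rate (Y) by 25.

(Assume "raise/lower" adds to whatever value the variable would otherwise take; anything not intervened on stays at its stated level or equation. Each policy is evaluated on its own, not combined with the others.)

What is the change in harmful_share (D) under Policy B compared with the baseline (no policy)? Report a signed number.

Baseline:
  Y = 106
  W = 42
  A = 59
  D = 3 + 5·106 − 3·42 − 59 = 348
Policy B (Y − 25):
  Y = 106 − 25 = 81
  W = 42
  A = 59
  D = 3 + 5·81 − 3·42 − 59 = 223
Change in D: 223 − 348 = -125

-125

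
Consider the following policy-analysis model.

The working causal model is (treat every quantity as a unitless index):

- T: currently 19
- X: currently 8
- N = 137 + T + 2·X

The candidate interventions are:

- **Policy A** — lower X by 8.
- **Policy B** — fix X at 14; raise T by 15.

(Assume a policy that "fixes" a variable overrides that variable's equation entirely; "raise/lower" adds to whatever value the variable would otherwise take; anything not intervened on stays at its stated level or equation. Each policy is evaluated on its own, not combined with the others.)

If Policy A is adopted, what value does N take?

156

Policy A (X − 8):
  T = 19
  X = 8 − 8 = 0
  N = 137 + 19 + 2·0 = 156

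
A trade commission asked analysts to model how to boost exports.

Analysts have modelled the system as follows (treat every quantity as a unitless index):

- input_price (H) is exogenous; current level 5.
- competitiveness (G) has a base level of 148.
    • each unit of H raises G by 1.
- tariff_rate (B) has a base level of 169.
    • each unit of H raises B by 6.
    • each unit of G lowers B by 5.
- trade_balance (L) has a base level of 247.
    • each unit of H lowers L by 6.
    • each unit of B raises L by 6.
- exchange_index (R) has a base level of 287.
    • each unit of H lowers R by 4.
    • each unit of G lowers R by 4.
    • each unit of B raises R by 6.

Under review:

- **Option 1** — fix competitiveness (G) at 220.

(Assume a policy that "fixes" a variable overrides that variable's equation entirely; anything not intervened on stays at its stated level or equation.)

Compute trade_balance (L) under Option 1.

-5189

Option 1 (G := 220):
  H = 5
  G = 220
  B = 169 + 6·5 − 5·220 = -901
  L = 247 − 6·5 + 6·(-901) = -5189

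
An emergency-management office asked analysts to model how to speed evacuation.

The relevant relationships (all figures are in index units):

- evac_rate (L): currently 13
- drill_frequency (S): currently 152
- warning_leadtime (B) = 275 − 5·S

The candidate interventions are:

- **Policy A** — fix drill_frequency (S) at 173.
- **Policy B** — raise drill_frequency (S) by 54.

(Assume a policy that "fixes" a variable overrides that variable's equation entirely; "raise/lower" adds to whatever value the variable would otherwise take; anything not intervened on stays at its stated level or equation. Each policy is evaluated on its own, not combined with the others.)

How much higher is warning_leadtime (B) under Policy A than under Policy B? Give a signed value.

Policy A (S := 173):
  S = 173
  B = 275 − 5·173 = -590
Policy B (S + 54):
  S = 152 + 54 = 206
  B = 275 − 5·206 = -755
B: -590 − (-755) = 165

165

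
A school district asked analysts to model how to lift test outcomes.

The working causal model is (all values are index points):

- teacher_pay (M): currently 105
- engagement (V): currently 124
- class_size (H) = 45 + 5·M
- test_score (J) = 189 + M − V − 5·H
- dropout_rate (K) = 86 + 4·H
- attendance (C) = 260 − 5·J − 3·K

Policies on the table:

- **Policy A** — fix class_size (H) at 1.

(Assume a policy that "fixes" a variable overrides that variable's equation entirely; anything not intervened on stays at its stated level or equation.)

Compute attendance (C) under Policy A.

Policy A (H := 1):
  M = 105
  V = 124
  H = 1
  J = 189 + 105 − 124 − 5·1 = 165
  K = 86 + 4·1 = 90
  C = 260 − 5·165 − 3·90 = -835

-835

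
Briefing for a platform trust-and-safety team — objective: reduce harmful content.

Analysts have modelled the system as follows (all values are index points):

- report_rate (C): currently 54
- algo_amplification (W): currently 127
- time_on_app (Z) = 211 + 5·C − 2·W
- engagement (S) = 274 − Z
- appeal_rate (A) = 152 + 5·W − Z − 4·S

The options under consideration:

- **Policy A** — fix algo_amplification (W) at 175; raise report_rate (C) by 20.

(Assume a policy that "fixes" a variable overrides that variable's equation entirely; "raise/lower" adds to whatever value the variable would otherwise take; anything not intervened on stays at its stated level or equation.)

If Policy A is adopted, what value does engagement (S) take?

43

Policy A (W := 175, C + 20):
  C = 54 + 20 = 74
  W = 175
  Z = 211 + 5·74 − 2·175 = 231
  S = 274 − 231 = 43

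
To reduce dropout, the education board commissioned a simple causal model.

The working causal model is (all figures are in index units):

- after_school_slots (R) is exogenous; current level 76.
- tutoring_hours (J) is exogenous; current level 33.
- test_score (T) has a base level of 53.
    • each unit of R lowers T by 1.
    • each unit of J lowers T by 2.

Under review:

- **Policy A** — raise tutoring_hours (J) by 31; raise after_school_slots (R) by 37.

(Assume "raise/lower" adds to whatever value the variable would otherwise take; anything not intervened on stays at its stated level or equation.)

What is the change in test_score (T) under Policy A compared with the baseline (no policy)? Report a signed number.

-99

Baseline:
  R = 76
  J = 33
  T = 53 − 76 − 2·33 = -89
Policy A (J + 31, R + 37):
  R = 76 + 37 = 113
  J = 33 + 31 = 64
  T = 53 − 113 − 2·64 = -188
Change in T: -188 − (-89) = -99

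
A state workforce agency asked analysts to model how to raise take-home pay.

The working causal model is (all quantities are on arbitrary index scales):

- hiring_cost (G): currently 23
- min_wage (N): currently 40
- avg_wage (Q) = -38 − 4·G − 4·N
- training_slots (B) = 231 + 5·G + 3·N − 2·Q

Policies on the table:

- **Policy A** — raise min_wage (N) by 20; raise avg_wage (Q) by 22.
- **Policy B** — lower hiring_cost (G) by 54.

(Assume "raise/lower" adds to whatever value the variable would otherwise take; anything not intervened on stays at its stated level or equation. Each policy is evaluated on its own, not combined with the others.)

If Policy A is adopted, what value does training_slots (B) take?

Policy A (N + 20, Q + 22):
  G = 23
  N = 40 + 20 = 60
  Q = -38 − 4·23 − 4·60 (+22 from intervention) = -348
  B = 231 + 5·23 + 3·60 − 2·(-348) = 1222

1222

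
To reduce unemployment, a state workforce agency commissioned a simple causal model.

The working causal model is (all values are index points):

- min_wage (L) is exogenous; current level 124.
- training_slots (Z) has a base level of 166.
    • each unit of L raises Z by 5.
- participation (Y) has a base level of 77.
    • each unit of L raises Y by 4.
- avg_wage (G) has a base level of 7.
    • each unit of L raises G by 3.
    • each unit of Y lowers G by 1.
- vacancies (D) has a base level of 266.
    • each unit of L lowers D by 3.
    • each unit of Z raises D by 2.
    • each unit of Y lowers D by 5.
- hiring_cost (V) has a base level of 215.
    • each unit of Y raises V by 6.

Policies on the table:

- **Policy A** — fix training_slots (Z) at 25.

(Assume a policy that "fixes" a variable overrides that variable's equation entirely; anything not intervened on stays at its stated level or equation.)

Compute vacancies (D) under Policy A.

Policy A (Z := 25):
  L = 124
  Z = 25
  Y = 77 + 4·124 = 573
  D = 266 − 3·124 + 2·25 − 5·573 = -2921

-2921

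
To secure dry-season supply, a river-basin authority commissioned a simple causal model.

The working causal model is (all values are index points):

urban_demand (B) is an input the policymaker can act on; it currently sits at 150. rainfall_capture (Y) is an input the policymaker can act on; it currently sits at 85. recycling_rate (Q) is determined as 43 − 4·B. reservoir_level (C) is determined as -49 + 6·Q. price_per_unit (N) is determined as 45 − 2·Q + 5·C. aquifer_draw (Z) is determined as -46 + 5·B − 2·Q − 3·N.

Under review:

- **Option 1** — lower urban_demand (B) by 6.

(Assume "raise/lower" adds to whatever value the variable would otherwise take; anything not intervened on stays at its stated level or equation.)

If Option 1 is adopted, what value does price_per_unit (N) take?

Option 1 (B − 6):
  B = 150 − 6 = 144
  Q = 43 − 4·144 = -533
  C = -49 + 6·(-533) = -3247
  N = 45 − 2·(-533) + 5·(-3247) = -15124

-15124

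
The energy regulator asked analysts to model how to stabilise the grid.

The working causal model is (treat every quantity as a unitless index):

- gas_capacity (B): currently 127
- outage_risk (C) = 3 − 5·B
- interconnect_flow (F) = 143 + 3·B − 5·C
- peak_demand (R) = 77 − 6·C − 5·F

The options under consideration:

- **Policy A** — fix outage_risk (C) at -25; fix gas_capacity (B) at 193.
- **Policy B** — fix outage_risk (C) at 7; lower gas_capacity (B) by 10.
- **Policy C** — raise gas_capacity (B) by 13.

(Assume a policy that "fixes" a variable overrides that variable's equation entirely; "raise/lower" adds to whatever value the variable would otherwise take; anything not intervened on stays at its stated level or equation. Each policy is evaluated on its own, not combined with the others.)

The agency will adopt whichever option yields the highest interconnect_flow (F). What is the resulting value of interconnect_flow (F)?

4048

Policy A (C := -25, B := 193):
  B = 193
  C = -25
  F = 143 + 3·193 − 5·(-25) = 847
Policy B (C := 7, B − 10):
  B = 127 − 10 = 117
  C = 7
  F = 143 + 3·117 − 5·7 = 459
Policy C (B + 13):
  B = 127 + 13 = 140
  C = 3 − 5·140 = -697
  F = 143 + 3·140 − 5·(-697) = 4048
Comparing — Policy A: F=847, Policy B: F=459, Policy C: F=4048. Highest is 4048 (Policy C).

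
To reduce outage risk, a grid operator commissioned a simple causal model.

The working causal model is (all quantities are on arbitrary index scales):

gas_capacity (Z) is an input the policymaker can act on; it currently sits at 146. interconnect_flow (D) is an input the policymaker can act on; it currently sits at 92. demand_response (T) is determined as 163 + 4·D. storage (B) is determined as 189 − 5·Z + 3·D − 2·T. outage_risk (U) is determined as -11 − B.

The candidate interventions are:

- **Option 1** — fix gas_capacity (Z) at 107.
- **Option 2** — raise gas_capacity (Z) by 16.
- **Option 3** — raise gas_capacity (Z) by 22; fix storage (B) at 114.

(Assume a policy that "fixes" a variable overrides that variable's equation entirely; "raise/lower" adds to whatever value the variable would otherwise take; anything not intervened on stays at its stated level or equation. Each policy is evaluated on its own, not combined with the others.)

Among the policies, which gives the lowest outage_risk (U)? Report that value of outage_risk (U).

-125

Option 1 (Z := 107):
  Z = 107
  D = 92
  T = 163 + 4·92 = 531
  B = 189 − 5·107 + 3·92 − 2·531 = -1132
  U = -11 − (-1132) = 1121
Option 2 (Z + 16):
  Z = 146 + 16 = 162
  D = 92
  T = 163 + 4·92 = 531
  B = 189 − 5·162 + 3·92 − 2·531 = -1407
  U = -11 − (-1407) = 1396
Option 3 (Z + 22, B := 114):
  Z = 146 + 22 = 168
  D = 92
  T = 163 + 4·92 = 531
  B = 114
  U = -11 − 114 = -125
Comparing — Option 1: U=1121, Option 2: U=1396, Option 3: U=-125. Lowest is -125 (Option 3).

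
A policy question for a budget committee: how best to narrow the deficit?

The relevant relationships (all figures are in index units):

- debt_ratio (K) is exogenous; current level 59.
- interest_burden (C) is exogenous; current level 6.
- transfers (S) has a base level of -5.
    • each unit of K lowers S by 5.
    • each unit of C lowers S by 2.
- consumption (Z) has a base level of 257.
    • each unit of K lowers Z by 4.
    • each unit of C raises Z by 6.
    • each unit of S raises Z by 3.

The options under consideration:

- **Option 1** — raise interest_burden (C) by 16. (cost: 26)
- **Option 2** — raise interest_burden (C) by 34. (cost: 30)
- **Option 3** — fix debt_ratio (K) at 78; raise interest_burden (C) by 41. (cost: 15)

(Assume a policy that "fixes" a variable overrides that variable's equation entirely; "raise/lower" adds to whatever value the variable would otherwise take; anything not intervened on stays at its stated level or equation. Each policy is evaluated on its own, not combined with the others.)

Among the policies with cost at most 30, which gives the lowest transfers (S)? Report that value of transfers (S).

Option 1 (C + 16):
  K = 59
  C = 6 + 16 = 22
  S = -5 − 5·59 − 2·22 = -344
Option 2 (C + 34):
  K = 59
  C = 6 + 34 = 40
  S = -5 − 5·59 − 2·40 = -380
Option 3 (K := 78, C + 41):
  K = 78
  C = 6 + 41 = 47
  S = -5 − 5·78 − 2·47 = -489
Comparing — Option 1: S=-344, Option 2: S=-380, Option 3: S=-489. Lowest is -489 (Option 3).

-489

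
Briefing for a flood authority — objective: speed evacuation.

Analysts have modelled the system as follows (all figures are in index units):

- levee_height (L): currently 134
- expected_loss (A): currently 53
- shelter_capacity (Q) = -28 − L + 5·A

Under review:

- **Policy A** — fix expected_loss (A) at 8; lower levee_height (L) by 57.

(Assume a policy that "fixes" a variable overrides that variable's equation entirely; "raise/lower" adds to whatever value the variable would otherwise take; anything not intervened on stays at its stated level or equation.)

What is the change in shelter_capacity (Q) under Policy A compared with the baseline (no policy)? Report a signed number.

-168

Baseline:
  L = 134
  A = 53
  Q = -28 − 134 + 5·53 = 103
Policy A (A := 8, L − 57):
  L = 134 − 57 = 77
  A = 8
  Q = -28 − 77 + 5·8 = -65
Change in Q: -65 − 103 = -168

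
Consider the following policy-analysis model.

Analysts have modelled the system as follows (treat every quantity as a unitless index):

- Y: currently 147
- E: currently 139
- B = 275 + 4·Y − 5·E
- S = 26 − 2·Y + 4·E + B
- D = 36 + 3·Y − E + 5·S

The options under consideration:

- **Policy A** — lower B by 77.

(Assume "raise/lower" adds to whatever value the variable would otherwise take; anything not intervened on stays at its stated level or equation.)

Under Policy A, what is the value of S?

379

Policy A (B − 77):
  Y = 147
  E = 139
  B = 275 + 4·147 − 5·139 (−77 from intervention) = 91
  S = 26 − 2·147 + 4·139 + 91 = 379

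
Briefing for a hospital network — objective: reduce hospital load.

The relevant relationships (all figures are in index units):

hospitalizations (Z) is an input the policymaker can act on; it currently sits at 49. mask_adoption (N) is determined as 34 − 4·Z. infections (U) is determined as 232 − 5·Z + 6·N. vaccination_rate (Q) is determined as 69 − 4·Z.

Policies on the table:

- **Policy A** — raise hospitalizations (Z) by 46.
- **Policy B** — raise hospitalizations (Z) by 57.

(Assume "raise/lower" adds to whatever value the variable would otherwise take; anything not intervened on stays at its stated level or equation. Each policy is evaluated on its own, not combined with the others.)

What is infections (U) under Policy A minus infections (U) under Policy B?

319

Policy A (Z + 46):
  Z = 49 + 46 = 95
  N = 34 − 4·95 = -346
  U = 232 − 5·95 + 6·(-346) = -2319
Policy B (Z + 57):
  Z = 49 + 57 = 106
  N = 34 − 4·106 = -390
  U = 232 − 5·106 + 6·(-390) = -2638
U: -2319 − (-2638) = 319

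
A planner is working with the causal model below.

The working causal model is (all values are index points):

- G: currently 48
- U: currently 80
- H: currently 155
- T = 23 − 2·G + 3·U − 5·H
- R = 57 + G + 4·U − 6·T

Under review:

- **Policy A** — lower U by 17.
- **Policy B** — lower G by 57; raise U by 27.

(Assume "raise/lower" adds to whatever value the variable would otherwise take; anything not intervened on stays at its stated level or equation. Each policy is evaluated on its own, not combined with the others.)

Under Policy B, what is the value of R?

Policy B (G − 57, U + 27):
  G = 48 − 57 = -9
  U = 80 + 27 = 107
  H = 155
  T = 23 − 2·(-9) + 3·107 − 5·155 = -413
  R = 57 + (-9) + 4·107 − 6·(-413) = 2954

2954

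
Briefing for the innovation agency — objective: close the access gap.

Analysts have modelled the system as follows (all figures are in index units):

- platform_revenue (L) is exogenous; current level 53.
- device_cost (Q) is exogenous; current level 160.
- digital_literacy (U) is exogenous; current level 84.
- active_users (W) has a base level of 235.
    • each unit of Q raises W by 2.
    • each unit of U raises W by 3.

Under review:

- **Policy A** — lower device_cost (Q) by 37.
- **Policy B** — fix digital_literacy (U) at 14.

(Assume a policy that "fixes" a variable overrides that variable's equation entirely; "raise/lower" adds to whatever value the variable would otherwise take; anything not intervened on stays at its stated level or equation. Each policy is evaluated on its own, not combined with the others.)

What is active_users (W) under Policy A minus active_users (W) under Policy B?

Policy A (Q − 37):
  Q = 160 − 37 = 123
  U = 84
  W = 235 + 2·123 + 3·84 = 733
Policy B (U := 14):
  Q = 160
  U = 14
  W = 235 + 2·160 + 3·14 = 597
W: 733 − 597 = 136

136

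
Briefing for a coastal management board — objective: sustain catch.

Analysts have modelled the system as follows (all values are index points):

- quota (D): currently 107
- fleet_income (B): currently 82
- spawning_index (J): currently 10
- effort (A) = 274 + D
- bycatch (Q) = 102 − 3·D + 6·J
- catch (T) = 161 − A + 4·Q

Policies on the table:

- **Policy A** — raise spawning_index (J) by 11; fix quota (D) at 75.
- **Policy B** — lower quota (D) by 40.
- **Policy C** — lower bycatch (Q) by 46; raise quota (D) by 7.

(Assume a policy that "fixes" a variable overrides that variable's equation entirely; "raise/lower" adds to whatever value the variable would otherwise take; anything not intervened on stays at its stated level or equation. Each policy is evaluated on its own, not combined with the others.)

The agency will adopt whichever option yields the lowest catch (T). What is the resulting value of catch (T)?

-1131

Policy A (J + 11, D := 75):
  D = 75
  J = 10 + 11 = 21
  A = 274 + 75 = 349
  Q = 102 − 3·75 + 6·21 = 3
  T = 161 − 349 + 4·3 = -176
Policy B (D − 40):
  D = 107 − 40 = 67
  J = 10
  A = 274 + 67 = 341
  Q = 102 − 3·67 + 6·10 = -39
  T = 161 − 341 + 4·(-39) = -336
Policy C (Q − 46, D + 7):
  D = 107 + 7 = 114
  J = 10
  A = 274 + 114 = 388
  Q = 102 − 3·114 + 6·10 (−46 from intervention) = -226
  T = 161 − 388 + 4·(-226) = -1131
Comparing — Policy A: T=-176, Policy B: T=-336, Policy C: T=-1131. Lowest is -1131 (Policy C).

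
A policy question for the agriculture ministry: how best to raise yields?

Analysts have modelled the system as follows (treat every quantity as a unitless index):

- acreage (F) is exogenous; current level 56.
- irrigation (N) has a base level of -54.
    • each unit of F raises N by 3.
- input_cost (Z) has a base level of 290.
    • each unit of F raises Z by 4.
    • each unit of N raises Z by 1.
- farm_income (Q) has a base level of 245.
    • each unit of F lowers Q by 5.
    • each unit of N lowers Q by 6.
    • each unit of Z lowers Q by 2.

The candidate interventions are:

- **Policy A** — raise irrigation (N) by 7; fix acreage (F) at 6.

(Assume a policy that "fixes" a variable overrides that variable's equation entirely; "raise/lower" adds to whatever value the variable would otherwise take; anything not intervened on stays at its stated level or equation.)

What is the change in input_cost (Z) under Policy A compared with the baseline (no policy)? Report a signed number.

Baseline:
  F = 56
  N = -54 + 3·56 = 114
  Z = 290 + 4·56 + 114 = 628
Policy A (N + 7, F := 6):
  F = 6
  N = -54 + 3·6 (+7 from intervention) = -29
  Z = 290 + 4·6 + (-29) = 285
Change in Z: 285 − 628 = -343

-343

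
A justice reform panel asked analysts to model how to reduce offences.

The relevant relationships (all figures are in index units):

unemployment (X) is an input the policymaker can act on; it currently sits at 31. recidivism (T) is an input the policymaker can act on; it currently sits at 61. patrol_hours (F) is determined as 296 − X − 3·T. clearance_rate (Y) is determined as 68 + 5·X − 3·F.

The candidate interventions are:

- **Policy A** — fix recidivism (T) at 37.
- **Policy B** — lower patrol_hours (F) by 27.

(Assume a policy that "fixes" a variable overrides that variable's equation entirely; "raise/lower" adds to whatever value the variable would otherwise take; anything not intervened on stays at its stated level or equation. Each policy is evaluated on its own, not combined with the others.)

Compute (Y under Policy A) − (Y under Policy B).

Policy A (T := 37):
  X = 31
  T = 37
  F = 296 − 31 − 3·37 = 154
  Y = 68 + 5·31 − 3·154 = -239
Policy B (F − 27):
  X = 31
  T = 61
  F = 296 − 31 − 3·61 (−27 from intervention) = 55
  Y = 68 + 5·31 − 3·55 = 58
Y: -239 − 58 = -297

-297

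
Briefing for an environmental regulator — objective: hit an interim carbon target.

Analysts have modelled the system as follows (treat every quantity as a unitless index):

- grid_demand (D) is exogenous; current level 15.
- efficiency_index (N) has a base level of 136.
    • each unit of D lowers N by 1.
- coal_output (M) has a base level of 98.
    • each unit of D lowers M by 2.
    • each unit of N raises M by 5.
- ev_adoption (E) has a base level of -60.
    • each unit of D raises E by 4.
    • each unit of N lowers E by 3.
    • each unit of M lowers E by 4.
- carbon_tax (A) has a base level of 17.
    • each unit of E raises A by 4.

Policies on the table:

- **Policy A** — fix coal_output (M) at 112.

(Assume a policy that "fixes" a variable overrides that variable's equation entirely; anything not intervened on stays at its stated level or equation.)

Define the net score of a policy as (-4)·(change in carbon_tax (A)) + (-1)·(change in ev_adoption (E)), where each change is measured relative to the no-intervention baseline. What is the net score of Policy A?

Baseline:
  D = 15
  N = 136 − 15 = 121
  M = 98 − 2·15 + 5·121 = 673
  E = -60 + 4·15 − 3·121 − 4·673 = -3055
  A = 17 + 4·(-3055) = -12203
Policy A (M := 112):
  D = 15
  N = 136 − 15 = 121
  M = 112
  E = -60 + 4·15 − 3·121 − 4·112 = -811
  A = 17 + 4·(-811) = -3227
ΔA = -3227 − (-12203) = 8976; ΔE = -811 − (-3055) = 2244
Score = (-4)·8976 + (-1)·2244 = -38148

-38148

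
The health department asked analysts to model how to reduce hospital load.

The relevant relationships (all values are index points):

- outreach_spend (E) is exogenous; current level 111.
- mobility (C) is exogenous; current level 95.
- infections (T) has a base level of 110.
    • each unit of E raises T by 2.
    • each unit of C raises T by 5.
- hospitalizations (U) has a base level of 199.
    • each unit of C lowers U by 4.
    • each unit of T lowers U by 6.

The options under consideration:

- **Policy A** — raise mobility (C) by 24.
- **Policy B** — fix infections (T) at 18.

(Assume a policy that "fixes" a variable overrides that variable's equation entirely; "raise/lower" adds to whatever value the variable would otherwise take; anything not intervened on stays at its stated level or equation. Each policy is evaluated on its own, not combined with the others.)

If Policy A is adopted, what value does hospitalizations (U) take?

-5839

Policy A (C + 24):
  E = 111
  C = 95 + 24 = 119
  T = 110 + 2·111 + 5·119 = 927
  U = 199 − 4·119 − 6·927 = -5839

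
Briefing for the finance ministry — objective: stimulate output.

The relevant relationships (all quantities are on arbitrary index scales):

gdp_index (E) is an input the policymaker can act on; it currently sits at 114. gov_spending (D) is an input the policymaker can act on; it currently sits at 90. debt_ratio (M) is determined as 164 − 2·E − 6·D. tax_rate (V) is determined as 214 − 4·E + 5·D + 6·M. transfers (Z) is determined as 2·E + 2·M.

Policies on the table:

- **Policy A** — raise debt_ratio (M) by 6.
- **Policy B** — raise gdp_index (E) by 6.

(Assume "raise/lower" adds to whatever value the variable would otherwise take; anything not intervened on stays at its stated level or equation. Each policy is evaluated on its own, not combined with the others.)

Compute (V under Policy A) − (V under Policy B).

Policy A (M + 6):
  E = 114
  D = 90
  M = 164 − 2·114 − 6·90 (+6 from intervention) = -598
  V = 214 − 4·114 + 5·90 + 6·(-598) = -3380
Policy B (E + 6):
  E = 114 + 6 = 120
  D = 90
  M = 164 − 2·120 − 6·90 = -616
  V = 214 − 4·120 + 5·90 + 6·(-616) = -3512
V: -3380 − (-3512) = 132

132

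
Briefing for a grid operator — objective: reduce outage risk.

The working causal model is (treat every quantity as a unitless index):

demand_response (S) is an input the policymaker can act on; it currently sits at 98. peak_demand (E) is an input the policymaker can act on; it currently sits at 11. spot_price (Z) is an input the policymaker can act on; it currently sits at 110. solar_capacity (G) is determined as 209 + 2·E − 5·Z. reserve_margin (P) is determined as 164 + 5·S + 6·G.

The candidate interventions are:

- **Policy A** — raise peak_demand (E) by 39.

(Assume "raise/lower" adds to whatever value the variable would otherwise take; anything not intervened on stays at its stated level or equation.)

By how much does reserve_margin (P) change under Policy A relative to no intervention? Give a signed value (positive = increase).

468

Baseline:
  S = 98
  E = 11
  Z = 110
  G = 209 + 2·11 − 5·110 = -319
  P = 164 + 5·98 + 6·(-319) = -1260
Policy A (E + 39):
  S = 98
  E = 11 + 39 = 50
  Z = 110
  G = 209 + 2·50 − 5·110 = -241
  P = 164 + 5·98 + 6·(-241) = -792
Change in P: -792 − (-1260) = 468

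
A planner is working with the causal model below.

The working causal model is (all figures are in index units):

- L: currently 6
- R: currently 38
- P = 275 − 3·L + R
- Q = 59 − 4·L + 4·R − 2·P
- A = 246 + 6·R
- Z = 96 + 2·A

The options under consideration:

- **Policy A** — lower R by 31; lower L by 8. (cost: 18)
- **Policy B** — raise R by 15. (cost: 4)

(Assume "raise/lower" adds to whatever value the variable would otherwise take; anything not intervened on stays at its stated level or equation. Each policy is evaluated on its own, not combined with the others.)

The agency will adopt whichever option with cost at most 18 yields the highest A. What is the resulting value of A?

Policy A (R − 31, L − 8):
  R = 38 − 31 = 7
  A = 246 + 6·7 = 288
Policy B (R + 15):
  R = 38 + 15 = 53
  A = 246 + 6·53 = 564
Comparing — Policy A: A=288, Policy B: A=564. Highest is 564 (Policy B).

564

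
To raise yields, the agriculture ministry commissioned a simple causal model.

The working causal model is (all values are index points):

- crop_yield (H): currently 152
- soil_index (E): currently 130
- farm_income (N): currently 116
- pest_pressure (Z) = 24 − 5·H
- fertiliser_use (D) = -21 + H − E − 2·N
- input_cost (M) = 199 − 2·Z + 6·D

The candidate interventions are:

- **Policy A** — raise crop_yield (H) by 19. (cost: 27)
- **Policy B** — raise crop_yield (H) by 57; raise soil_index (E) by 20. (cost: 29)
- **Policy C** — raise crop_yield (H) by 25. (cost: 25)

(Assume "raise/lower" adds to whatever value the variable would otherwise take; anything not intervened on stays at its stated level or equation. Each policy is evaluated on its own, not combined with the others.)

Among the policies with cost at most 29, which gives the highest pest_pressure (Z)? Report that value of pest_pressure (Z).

-831

Policy A (H + 19):
  H = 152 + 19 = 171
  Z = 24 − 5·171 = -831
Policy B (H + 57, E + 20):
  H = 152 + 57 = 209
  Z = 24 − 5·209 = -1021
Policy C (H + 25):
  H = 152 + 25 = 177
  Z = 24 − 5·177 = -861
Comparing — Policy A: Z=-831, Policy B: Z=-1021, Policy C: Z=-861. Highest is -831 (Policy A).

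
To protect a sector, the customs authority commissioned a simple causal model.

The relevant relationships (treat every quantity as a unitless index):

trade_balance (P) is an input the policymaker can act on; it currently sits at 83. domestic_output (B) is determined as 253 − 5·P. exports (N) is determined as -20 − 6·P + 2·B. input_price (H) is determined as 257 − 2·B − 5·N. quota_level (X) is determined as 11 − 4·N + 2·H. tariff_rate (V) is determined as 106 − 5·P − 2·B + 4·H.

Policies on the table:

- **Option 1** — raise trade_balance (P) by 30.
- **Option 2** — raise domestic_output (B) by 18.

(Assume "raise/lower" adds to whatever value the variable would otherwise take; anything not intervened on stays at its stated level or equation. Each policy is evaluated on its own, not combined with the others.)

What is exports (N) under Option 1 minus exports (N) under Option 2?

Option 1 (P + 30):
  P = 83 + 30 = 113
  B = 253 − 5·113 = -312
  N = -20 − 6·113 + 2·(-312) = -1322
Option 2 (B + 18):
  P = 83
  B = 253 − 5·83 (+18 from intervention) = -144
  N = -20 − 6·83 + 2·(-144) = -806
N: -1322 − (-806) = -516

-516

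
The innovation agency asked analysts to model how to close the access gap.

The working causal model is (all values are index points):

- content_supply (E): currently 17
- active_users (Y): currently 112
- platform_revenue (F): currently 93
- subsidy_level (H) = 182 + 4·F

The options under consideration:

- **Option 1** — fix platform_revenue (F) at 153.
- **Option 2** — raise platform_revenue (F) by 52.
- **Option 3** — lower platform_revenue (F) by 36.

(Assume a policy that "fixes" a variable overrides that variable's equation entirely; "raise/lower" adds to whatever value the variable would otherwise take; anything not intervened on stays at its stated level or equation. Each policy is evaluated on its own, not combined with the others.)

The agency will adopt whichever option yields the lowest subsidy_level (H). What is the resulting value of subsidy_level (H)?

Option 1 (F := 153):
  F = 153
  H = 182 + 4·153 = 794
Option 2 (F + 52):
  F = 93 + 52 = 145
  H = 182 + 4·145 = 762
Option 3 (F − 36):
  F = 93 − 36 = 57
  H = 182 + 4·57 = 410
Comparing — Option 1: H=794, Option 2: H=762, Option 3: H=410. Lowest is 410 (Option 3).

410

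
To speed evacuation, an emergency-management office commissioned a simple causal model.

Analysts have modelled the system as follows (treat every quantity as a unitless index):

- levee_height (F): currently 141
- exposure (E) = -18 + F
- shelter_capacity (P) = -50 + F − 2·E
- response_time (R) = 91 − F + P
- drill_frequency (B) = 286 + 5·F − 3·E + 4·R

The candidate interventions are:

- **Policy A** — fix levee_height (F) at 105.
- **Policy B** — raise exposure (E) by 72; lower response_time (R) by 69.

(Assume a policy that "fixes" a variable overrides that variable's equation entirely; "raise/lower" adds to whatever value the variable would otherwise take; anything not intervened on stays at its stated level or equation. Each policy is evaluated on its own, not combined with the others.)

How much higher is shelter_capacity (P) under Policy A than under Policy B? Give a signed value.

Policy A (F := 105):
  F = 105
  E = -18 + 105 = 87
  P = -50 + 105 − 2·87 = -119
Policy B (E + 72, R − 69):
  F = 141
  E = -18 + 141 (+72 from intervention) = 195
  P = -50 + 141 − 2·195 = -299
P: -119 − (-299) = 180

180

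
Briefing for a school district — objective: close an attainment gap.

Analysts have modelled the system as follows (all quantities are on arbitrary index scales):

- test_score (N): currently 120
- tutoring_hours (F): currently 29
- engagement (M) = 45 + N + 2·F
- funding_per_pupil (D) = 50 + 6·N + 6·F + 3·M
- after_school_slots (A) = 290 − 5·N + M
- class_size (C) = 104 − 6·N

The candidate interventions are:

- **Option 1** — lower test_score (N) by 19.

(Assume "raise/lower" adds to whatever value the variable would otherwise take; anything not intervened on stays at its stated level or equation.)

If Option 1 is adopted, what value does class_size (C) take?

Option 1 (N − 19):
  N = 120 − 19 = 101
  C = 104 − 6·101 = -502

-502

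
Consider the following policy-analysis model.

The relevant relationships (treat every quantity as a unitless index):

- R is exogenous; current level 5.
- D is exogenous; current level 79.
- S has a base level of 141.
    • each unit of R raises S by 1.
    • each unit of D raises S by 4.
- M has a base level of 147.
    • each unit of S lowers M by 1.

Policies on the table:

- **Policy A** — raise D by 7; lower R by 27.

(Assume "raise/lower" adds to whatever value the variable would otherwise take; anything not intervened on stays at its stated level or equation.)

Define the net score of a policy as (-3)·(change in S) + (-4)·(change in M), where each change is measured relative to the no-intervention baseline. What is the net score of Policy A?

Baseline:
  R = 5
  D = 79
  S = 141 + 5 + 4·79 = 462
  M = 147 − 462 = -315
Policy A (D + 7, R − 27):
  R = 5 − 27 = -22
  D = 79 + 7 = 86
  S = 141 + (-22) + 4·86 = 463
  M = 147 − 463 = -316
ΔS = 463 − 462 = 1; ΔM = -316 − (-315) = -1
Score = (-3)·1 + (-4)·(-1) = 1

1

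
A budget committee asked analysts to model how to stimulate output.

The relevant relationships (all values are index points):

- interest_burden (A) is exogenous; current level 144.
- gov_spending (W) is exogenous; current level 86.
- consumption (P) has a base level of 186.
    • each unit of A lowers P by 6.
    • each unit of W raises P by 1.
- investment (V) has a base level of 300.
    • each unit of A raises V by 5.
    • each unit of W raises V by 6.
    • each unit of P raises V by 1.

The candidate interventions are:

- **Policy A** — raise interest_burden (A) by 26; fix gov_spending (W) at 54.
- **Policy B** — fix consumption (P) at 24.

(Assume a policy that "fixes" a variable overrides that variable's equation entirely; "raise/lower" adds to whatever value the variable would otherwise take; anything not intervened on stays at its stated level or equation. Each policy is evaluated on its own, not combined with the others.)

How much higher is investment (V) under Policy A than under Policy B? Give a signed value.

Policy A (A + 26, W := 54):
  A = 144 + 26 = 170
  W = 54
  P = 186 − 6·170 + 54 = -780
  V = 300 + 5·170 + 6·54 + (-780) = 694
Policy B (P := 24):
  A = 144
  W = 86
  P = 24
  V = 300 + 5·144 + 6·86 + 24 = 1560
V: 694 − 1560 = -866

-866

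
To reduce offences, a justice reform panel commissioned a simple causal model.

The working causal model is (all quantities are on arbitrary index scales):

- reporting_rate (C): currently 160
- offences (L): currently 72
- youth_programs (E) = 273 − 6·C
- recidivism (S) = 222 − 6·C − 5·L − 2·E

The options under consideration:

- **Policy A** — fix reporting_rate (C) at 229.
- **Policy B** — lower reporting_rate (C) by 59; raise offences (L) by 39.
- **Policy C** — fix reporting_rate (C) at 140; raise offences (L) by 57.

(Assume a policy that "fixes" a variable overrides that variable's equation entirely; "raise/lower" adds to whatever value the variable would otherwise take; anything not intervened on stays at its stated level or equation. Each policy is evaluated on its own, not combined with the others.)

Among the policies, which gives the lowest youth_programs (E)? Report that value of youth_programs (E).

Policy A (C := 229):
  C = 229
  E = 273 − 6·229 = -1101
Policy B (C − 59, L + 39):
  C = 160 − 59 = 101
  E = 273 − 6·101 = -333
Policy C (C := 140, L + 57):
  C = 140
  E = 273 − 6·140 = -567
Comparing — Policy A: E=-1101, Policy B: E=-333, Policy C: E=-567. Lowest is -1101 (Policy A).

-1101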